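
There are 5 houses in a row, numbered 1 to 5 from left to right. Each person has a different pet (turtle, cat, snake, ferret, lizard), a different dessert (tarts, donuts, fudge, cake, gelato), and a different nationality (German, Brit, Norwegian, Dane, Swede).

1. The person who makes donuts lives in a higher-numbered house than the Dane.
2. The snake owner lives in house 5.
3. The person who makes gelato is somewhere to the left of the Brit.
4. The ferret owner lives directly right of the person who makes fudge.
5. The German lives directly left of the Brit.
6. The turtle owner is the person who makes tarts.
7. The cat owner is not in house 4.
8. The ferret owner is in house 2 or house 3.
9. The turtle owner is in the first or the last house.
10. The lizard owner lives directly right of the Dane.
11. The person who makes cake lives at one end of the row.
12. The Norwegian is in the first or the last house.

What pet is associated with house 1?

Clue 2: the snake owner is in house 5.
So house 4 gets lizard for pet.
The person who makes tarts is in house 1 (clue 6).
From clue 10, the Dane must be in house 3.
That leaves turtle as the pet for house 1.
House 2 dessert: only fudge fits.
The only dessert still possible for house 5 is cake.
Clue 1 places the person who makes donuts in house 4.
Clue 4: the ferret owner is in house 3.
Clue 5 places the German in house 4.
From clue 5, the Brit must be in house 5.
The only pet still possible for house 2 is cat.
The only dessert still possible for house 3 is gelato.
That leaves Norwegian as the nationality for house 1.
That leaves Swede as the nationality for house 2.
So: house 1 = turtle/tarts/Norwegian, house 2 = cat/fudge/Swede, house 3 = ferret/gelato/Dane, house 4 = lizard/donuts/German, house 5 = snake/cake/Brit.

turtle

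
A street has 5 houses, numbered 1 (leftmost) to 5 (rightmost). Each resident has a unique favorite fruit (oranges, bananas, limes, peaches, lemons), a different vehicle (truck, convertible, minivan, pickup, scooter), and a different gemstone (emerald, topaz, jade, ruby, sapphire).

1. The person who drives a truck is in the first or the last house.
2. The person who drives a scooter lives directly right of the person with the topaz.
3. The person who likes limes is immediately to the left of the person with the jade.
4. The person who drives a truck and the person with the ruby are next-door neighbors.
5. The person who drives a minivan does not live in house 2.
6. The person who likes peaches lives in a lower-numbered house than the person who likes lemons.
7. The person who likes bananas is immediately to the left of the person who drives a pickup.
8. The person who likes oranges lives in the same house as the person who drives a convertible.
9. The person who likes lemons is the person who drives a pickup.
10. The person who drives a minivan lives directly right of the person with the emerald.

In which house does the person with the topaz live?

The person who drives a truck is narrowed to house 1 or 5; consider each.
Placing it in house 5 leads to a contradiction, so it's in house 1.
Clue 4 places the person with the ruby in house 2.
The person who drives a minivan is narrowed to house 4 or 5; consider each.
Placing it in house 5 leads to a contradiction, so it's in house 4.
From clue 10, the person with the emerald must be in house 3.
The person who likes limes is narrowed to house 3 or 4; consider each.
Placing it in house 3 leads to a contradiction, so it's in house 4.
The person with the jade is in house 5 (clue 3).
House 5 favorite fruit: only oranges fits.
Clue 8 places the person who drives a convertible in house 5.
So house 3 gets lemons for favorite fruit.
That leaves scooter as the vehicle for house 2.
The only vehicle still possible for house 3 is pickup.
By clue 2, the person with the topaz is in house 1.
By clue 7, the person who likes bananas is in house 2.
House 1's favorite fruit must be peaches (nothing else left).
So house 4 gets sapphire for gemstone.
So: house 1 = peaches/truck/topaz, house 2 = bananas/scooter/ruby, house 3 = lemons/pickup/emerald, house 4 = limes/minivan/sapphire, house 5 = oranges/convertible/jade.

1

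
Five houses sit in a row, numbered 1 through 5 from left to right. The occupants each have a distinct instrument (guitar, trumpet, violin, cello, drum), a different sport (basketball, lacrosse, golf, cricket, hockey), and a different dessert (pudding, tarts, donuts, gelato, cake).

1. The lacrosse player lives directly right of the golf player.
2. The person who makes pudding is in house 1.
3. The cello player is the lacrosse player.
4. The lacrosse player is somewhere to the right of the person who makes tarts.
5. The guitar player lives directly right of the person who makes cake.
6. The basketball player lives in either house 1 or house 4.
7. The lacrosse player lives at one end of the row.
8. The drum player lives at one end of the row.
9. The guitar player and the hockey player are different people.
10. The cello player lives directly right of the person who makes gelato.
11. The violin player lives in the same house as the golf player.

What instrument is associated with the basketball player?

Clue 2 places the person who makes pudding in house 1.
From clue 7, the lacrosse player must be in house 5.
So house 5 gets donuts for dessert.
By clue 1, the golf player is in house 4.
Clue 3 places the cello player in house 5.
By clue 10, the person who makes gelato is in house 4.
By clue 11, the violin player is in house 4.
The only instrument still possible for house 1 is drum.
House 2's instrument must be trumpet (nothing else left).
House 3 instrument: only guitar fits.
From clue 5, the person who makes cake must be in house 2.
House 1's sport must be basketball (nothing else left).
So house 2 gets hockey for sport.
So house 3 gets cricket for sport.
House 3 dessert: only tarts fits.
So: house 1 = drum/basketball/pudding, house 2 = trumpet/hockey/cake, house 3 = guitar/cricket/tarts, house 4 = violin/golf/gelato, house 5 = cello/lacrosse/donuts.

drum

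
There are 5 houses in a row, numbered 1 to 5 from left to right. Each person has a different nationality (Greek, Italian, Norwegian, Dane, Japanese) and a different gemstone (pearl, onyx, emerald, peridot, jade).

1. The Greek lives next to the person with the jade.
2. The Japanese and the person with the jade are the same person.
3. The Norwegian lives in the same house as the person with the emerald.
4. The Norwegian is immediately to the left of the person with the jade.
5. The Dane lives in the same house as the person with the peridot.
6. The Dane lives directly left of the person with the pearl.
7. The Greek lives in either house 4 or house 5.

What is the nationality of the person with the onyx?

Greek

The Greek is narrowed to house 4 or 5; consider each.
Placing it in house 4 leads to a contradiction, so it's in house 5.
Clue 1 places the person with the jade in house 4.
The Japanese is in house 4 (clue 2).
Clue 4 places the Norwegian in house 3.
Clue 3: the person with the emerald is in house 3.
That leaves onyx as the gemstone for house 5.
The Dane is in house 1 (clue 6).
House 2's nationality must be Italian (nothing else left).
House 1's gemstone must be peridot (nothing else left).
House 2 gemstone: only pearl fits.
So: house 1 = Dane/peridot, house 2 = Italian/pearl, house 3 = Norwegian/emerald, house 4 = Japanese/jade, house 5 = Greek/onyx.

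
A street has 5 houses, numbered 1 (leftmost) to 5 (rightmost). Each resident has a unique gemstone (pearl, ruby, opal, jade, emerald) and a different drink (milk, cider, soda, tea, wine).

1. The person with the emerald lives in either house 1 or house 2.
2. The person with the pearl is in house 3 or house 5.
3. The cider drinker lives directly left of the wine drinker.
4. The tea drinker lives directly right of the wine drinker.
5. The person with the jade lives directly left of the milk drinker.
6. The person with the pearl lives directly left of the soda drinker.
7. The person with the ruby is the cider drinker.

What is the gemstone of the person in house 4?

jade

The person with the pearl is in house 3 (clue 6).
From clue 6, the soda drinker must be in house 4.
House 5's gemstone must be opal (nothing else left).
That leaves cider as the drink for house 1.
Clue 3: the wine drinker is in house 2.
Clue 4 places the tea drinker in house 3.
Clue 7 places the person with the ruby in house 1.
House 2's gemstone must be emerald (nothing else left).
The only gemstone still possible for house 4 is jade.
House 5's drink must be milk (nothing else left).
So: house 1 = ruby/cider, house 2 = emerald/wine, house 3 = pearl/tea, house 4 = jade/soda, house 5 = opal/milk.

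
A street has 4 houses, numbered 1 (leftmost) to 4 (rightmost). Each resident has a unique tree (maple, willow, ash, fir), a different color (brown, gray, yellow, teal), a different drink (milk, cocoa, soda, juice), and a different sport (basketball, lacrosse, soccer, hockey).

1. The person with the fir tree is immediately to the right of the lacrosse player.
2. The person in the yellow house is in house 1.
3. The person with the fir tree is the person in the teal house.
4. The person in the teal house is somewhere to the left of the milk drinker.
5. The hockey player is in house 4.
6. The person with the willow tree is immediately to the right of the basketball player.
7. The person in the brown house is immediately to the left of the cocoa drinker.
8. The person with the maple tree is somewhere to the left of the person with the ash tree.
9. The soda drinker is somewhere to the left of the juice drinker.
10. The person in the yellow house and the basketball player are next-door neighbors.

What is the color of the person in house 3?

brown

Clue 2: the person in the yellow house is in house 1.
Clue 5 places the hockey player in house 4.
By clue 10, the basketball player is in house 2.
House 1's tree must be maple (nothing else left).
That leaves gray as the color for house 4.
House 1 drink: only soda fits.
The person with the fir tree is in house 2 (clue 3).
Clue 3 places the person in the teal house in house 2.
By clue 6, the person with the willow tree is in house 3.
The only tree still possible for house 4 is ash.
House 3 color: only brown fits.
That leaves juice as the drink for house 2.
The lacrosse player is in house 1 (clue 1).
Clue 7: the cocoa drinker is in house 4.
House 3's drink must be milk (nothing else left).
House 3's sport must be soccer (nothing else left).
So: house 1 = maple/yellow/soda/lacrosse, house 2 = fir/teal/juice/basketball, house 3 = willow/brown/milk/soccer, house 4 = ash/gray/cocoa/hockey.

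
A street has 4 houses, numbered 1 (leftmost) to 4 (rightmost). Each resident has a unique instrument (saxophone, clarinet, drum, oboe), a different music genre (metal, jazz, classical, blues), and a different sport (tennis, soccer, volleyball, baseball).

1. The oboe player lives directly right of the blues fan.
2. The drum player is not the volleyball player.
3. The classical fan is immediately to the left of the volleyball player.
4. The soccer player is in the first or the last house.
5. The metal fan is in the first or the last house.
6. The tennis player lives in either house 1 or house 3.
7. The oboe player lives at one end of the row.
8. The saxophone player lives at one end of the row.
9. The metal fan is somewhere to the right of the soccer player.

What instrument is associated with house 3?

Clue 7: the oboe player is in house 4.
Clue 9: the metal fan is in house 4.
Clue 9 places the soccer player in house 1.
Clue 1 places the blues fan in house 3.
House 1's instrument must be saxophone (nothing else left).
House 3 sport: only tennis fits.
Clue 3 places the classical fan in house 1.
Clue 3: the volleyball player is in house 2.
House 2 music genre: only jazz fits.
House 4 sport: only baseball fits.
Clue 2: the drum player is in house 3.
That leaves clarinet as the instrument for house 2.
So: house 1 = saxophone/classical/soccer, house 2 = clarinet/jazz/volleyball, house 3 = drum/blues/tennis, house 4 = oboe/metal/baseball.

drum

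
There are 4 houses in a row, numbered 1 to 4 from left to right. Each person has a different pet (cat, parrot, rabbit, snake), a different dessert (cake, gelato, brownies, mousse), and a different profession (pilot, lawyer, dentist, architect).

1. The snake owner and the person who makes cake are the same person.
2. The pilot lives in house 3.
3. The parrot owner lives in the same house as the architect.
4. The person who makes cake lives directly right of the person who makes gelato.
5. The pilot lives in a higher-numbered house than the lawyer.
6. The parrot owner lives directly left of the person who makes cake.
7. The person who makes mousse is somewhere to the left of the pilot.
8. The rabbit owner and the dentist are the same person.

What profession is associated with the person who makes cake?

By clue 2, the pilot is in house 3.
House 4 dessert: only brownies fits.
House 4's profession must be dentist (nothing else left).
From clue 8, the rabbit owner must be in house 4.
House 3 dessert: only cake fits.
From clue 1, the snake owner must be in house 3.
Clue 4: the person who makes gelato is in house 2.
The parrot owner is in house 2 (clue 6).
The only pet still possible for house 1 is cat.
House 1 dessert: only mousse fits.
Clue 3 places the architect in house 2.
House 1 profession: only lawyer fits.
So: house 1 = cat/mousse/lawyer, house 2 = parrot/gelato/architect, house 3 = snake/cake/pilot, house 4 = rabbit/brownies/dentist.

pilot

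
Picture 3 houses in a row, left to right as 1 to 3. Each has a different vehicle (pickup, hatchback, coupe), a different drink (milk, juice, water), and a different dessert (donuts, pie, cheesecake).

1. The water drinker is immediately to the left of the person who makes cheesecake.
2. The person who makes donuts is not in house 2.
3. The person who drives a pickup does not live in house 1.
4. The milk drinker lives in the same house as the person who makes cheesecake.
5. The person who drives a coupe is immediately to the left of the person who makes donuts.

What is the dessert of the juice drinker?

donuts

Clue 5: the person who drives a coupe is in house 2.
Clue 5: the person who makes donuts is in house 3.
House 1 vehicle: only hatchback fits.
House 3's vehicle must be pickup (nothing else left).
House 1 dessert: only pie fits.
That leaves cheesecake as the dessert for house 2.
Clue 1: the water drinker is in house 1.
The milk drinker is in house 2 (clue 4).
House 3 drink: only juice fits.
So: house 1 = hatchback/water/pie, house 2 = coupe/milk/cheesecake, house 3 = pickup/juice/donuts.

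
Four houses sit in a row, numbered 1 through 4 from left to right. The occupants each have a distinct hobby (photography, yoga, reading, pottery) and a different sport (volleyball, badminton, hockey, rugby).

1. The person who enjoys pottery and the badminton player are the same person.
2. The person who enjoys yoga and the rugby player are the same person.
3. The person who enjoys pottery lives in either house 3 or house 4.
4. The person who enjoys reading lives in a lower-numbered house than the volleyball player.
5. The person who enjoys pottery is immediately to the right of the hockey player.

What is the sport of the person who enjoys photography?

So house 1 gets rugby for sport.
Clue 2: the person who enjoys yoga is in house 1.
House 2's sport must be hockey (nothing else left).
Clue 5 places the person who enjoys pottery in house 3.
The only hobby still possible for house 4 is photography.
Clue 1 places the badminton player in house 3.
That leaves reading as the hobby for house 2.
House 4 sport: only volleyball fits.
So: house 1 = yoga/rugby, house 2 = reading/hockey, house 3 = pottery/badminton, house 4 = photography/volleyball.

volleyball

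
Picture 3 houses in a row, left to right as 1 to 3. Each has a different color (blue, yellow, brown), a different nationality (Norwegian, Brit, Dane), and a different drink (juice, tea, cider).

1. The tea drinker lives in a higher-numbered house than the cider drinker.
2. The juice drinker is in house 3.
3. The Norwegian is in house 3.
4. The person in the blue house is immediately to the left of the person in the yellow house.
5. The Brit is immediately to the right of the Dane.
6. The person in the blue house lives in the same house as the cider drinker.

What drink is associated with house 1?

cider

From clue 2, the juice drinker must be in house 3.
From clue 3, the Norwegian must be in house 3.
House 1's nationality must be Dane (nothing else left).
The only nationality still possible for house 2 is Brit.
So house 1 gets cider for drink.
House 2 drink: only tea fits.
Clue 6: the person in the blue house is in house 1.
Clue 4: the person in the yellow house is in house 2.
House 3 color: only brown fits.
So: house 1 = blue/Dane/cider, house 2 = yellow/Brit/tea, house 3 = brown/Norwegian/juice.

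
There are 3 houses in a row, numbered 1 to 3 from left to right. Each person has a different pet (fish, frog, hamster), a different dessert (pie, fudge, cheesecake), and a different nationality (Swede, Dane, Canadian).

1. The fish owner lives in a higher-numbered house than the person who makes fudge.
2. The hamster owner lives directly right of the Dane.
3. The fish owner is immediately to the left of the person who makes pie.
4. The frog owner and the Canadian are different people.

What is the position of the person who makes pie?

3

From clue 3, the fish owner must be in house 2.
The person who makes pie is in house 3 (clue 3).
So house 1 gets frog for pet.
So house 3 gets hamster for pet.
From clue 1, the person who makes fudge must be in house 1.
From clue 2, the Dane must be in house 2.
So house 2 gets cheesecake for dessert.
That leaves Swede as the nationality for house 1.
The only nationality still possible for house 3 is Canadian.
So: house 1 = frog/fudge/Swede, house 2 = fish/cheesecake/Dane, house 3 = hamster/pie/Canadian.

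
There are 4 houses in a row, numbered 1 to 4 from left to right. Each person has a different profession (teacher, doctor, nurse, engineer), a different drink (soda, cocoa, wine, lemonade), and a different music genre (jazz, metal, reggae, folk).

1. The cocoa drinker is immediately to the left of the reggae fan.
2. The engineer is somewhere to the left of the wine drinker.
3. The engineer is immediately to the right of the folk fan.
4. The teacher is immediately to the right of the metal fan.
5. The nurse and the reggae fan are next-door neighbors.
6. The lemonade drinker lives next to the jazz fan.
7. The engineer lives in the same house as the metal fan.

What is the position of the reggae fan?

3

The engineer is narrowed to house 2 or 3; consider each.
Placing it in house 3 leads to a contradiction, so it's in house 2.
The folk fan is in house 1 (clue 3).
Clue 7: the metal fan is in house 2.
Clue 4 places the teacher in house 3.
House 1's profession must be doctor (nothing else left).
So house 4 gets nurse for profession.
The only drink still possible for house 1 is soda.
The reggae fan is in house 3 (clue 5).
House 4 music genre: only jazz fits.
Clue 1 places the cocoa drinker in house 2.
Clue 6 places the lemonade drinker in house 3.
That leaves wine as the drink for house 4.
So: house 1 = doctor/soda/folk, house 2 = engineer/cocoa/metal, house 3 = teacher/lemonade/reggae, house 4 = nurse/wine/jazz.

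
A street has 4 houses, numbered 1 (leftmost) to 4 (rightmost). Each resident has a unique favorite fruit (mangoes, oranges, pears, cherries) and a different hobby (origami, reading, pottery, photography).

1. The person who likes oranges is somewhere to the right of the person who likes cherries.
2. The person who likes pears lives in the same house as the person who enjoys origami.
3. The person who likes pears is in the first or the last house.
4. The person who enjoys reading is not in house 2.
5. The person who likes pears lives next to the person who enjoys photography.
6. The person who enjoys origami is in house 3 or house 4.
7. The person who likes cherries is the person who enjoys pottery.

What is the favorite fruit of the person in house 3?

oranges

Clue 2: the person who likes pears is in house 4.
From clue 2, the person who enjoys origami must be in house 4.
Clue 5: the person who enjoys photography is in house 3.
House 2's hobby must be pottery (nothing else left).
Clue 7 places the person who likes cherries in house 2.
So house 1 gets mangoes for favorite fruit.
House 3 favorite fruit: only oranges fits.
That leaves reading as the hobby for house 1.
So: house 1 = mangoes/reading, house 2 = cherries/pottery, house 3 = oranges/photography, house 4 = pears/origami.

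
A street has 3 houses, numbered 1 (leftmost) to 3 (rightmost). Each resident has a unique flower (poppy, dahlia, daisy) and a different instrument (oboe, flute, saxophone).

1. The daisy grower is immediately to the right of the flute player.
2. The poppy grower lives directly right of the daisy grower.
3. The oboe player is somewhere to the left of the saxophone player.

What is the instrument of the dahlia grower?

Clue 2: the poppy grower is in house 3.
By clue 2, the daisy grower is in house 2.
That leaves dahlia as the flower for house 1.
House 3's instrument must be saxophone (nothing else left).
The flute player is in house 1 (clue 1).
House 2 instrument: only oboe fits.
So: house 1 = dahlia/flute, house 2 = daisy/oboe, house 3 = poppy/saxophone.

flute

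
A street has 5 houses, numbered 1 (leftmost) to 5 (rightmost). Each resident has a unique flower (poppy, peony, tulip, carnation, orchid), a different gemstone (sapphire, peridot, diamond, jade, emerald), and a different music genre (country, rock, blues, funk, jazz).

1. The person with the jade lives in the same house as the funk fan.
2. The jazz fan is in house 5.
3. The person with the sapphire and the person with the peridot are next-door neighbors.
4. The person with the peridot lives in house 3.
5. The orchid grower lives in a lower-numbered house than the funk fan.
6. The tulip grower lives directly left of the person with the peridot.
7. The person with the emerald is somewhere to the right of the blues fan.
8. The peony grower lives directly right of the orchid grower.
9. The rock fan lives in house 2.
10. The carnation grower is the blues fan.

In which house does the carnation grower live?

Clue 2: the jazz fan is in house 5.
The person with the peridot is in house 3 (clue 4).
The tulip grower is in house 2 (clue 6).
By clue 9, the rock fan is in house 2.
From clue 1, the person with the jade must be in house 4.
Clue 1 places the funk fan in house 4.
By clue 8, the peony grower is in house 4.
By clue 8, the orchid grower is in house 3.
So house 5 gets poppy for flower.
House 1 gemstone: only diamond fits.
That leaves emerald as the gemstone for house 5.
By clue 10, the blues fan is in house 1.
So house 1 gets carnation for flower.
That leaves sapphire as the gemstone for house 2.
The only music genre still possible for house 3 is country.
So: house 1 = carnation/diamond/blues, house 2 = tulip/sapphire/rock, house 3 = orchid/peridot/country, house 4 = peony/jade/funk, house 5 = poppy/emerald/jazz.

1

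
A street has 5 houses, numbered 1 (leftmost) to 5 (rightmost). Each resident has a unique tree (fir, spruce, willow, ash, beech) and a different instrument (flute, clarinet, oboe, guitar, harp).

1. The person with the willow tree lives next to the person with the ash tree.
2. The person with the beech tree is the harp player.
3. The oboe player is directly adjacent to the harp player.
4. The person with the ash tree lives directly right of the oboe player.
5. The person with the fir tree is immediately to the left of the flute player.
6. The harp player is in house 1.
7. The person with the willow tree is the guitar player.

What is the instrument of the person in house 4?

guitar

Clue 6 places the harp player in house 1.
The person with the beech tree is in house 1 (clue 2).
Clue 3: the oboe player is in house 2.
From clue 4, the person with the ash tree must be in house 3.
The person with the willow tree is in house 4 (clue 7).
The guitar player is in house 4 (clue 7).
The only tree still possible for house 5 is spruce.
The flute player is in house 3 (clue 5).
House 2 tree: only fir fits.
So house 5 gets clarinet for instrument.
So: house 1 = beech/harp, house 2 = fir/oboe, house 3 = ash/flute, house 4 = willow/guitar, house 5 = spruce/clarinet.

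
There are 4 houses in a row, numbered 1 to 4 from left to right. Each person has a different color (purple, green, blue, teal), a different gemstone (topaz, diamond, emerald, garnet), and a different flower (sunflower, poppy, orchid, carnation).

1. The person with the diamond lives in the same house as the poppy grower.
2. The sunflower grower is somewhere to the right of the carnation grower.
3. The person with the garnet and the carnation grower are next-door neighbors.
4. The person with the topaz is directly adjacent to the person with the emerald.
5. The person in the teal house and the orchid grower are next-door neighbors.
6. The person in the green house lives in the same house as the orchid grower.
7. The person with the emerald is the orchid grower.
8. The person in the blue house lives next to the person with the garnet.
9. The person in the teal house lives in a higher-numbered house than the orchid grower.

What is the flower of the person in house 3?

The person in the green house is narrowed to house 1 or 2 or 3; consider each.
Placing it in house 2 and house 3 leads to a contradiction, so it's in house 1.
The orchid grower is in house 1 (clue 6).
From clue 7, the person with the emerald must be in house 1.
By clue 4, the person with the topaz is in house 2.
The person in the teal house is in house 2 (clue 5).
That leaves carnation as the flower for house 2.
Clue 3: the person with the garnet is in house 3.
Clue 8: the person in the blue house is in house 4.
House 3's color must be purple (nothing else left).
So house 4 gets diamond for gemstone.
Clue 1 places the poppy grower in house 4.
That leaves sunflower as the flower for house 3.
So: house 1 = green/emerald/orchid, house 2 = teal/topaz/carnation, house 3 = purple/garnet/sunflower, house 4 = blue/diamond/poppy.

sunflower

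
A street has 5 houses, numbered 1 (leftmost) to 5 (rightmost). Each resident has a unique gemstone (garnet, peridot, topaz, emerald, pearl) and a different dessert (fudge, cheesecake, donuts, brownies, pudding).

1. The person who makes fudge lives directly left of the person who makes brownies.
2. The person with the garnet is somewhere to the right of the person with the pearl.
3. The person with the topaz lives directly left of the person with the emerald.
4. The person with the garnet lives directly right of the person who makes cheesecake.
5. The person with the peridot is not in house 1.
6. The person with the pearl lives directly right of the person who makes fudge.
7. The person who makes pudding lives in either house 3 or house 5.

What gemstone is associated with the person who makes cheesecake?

So house 1 gets topaz for gemstone.
From clue 3, the person with the emerald must be in house 2.
That leaves donuts as the dessert for house 1.
The only dessert still possible for house 5 is pudding.
That leaves fudge as the dessert for house 2.
Clue 1: the person who makes brownies is in house 3.
Clue 6 places the person with the pearl in house 3.
The only dessert still possible for house 4 is cheesecake.
By clue 4, the person with the garnet is in house 5.
The only gemstone still possible for house 4 is peridot.
So: house 1 = topaz/donuts, house 2 = emerald/fudge, house 3 = pearl/brownies, house 4 = peridot/cheesecake, house 5 = garnet/pudding.

peridot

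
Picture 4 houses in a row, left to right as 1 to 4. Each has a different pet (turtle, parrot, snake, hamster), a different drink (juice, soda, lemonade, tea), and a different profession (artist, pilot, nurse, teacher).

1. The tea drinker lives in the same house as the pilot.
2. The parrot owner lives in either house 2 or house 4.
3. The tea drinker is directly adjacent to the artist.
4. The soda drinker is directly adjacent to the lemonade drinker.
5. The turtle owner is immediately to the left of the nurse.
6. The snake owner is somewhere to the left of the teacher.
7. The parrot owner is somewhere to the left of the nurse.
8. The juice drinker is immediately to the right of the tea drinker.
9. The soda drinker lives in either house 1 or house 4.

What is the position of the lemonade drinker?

Clue 7 places the parrot owner in house 2.
So house 4 gets hamster for pet.
By clue 5, the turtle owner is in house 3.
By clue 5, the nurse is in house 4.
So house 1 gets snake for pet.
The lemonade drinker is narrowed to house 2 or 3; consider each.
Placing it in house 2 leads to a contradiction, so it's in house 3.
By clue 4, the soda drinker is in house 4.
That leaves tea as the drink for house 1.
House 2's drink must be juice (nothing else left).
By clue 1, the pilot is in house 1.
Clue 3: the artist is in house 2.
House 3's profession must be teacher (nothing else left).
So: house 1 = snake/tea/pilot, house 2 = parrot/juice/artist, house 3 = turtle/lemonade/teacher, house 4 = hamster/soda/nurse.

3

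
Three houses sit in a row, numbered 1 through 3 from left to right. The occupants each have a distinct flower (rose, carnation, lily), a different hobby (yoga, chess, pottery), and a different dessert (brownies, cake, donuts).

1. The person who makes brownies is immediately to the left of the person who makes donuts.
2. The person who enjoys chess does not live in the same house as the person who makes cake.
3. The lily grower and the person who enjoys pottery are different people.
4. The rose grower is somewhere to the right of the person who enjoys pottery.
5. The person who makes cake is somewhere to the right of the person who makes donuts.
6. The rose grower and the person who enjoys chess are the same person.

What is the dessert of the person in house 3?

cake

From clue 5, the person who makes cake must be in house 3.
Clue 5 places the person who makes donuts in house 2.
House 1 dessert: only brownies fits.
The person who enjoys chess is in house 2 (clue 2).
From clue 6, the rose grower must be in house 2.
House 1 hobby: only pottery fits.
So house 3 gets yoga for hobby.
From clue 3, the lily grower must be in house 3.
House 1's flower must be carnation (nothing else left).
So: house 1 = carnation/pottery/brownies, house 2 = rose/chess/donuts, house 3 = lily/yoga/cake.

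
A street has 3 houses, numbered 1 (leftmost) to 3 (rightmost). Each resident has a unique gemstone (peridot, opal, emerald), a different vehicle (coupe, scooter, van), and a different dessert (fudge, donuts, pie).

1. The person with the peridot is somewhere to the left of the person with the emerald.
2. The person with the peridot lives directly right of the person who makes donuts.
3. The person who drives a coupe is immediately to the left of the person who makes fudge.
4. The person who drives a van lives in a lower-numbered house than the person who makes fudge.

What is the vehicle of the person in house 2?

coupe

From clue 2, the person with the peridot must be in house 2.
Clue 2: the person who makes donuts is in house 1.
That leaves opal as the gemstone for house 1.
House 3 gemstone: only emerald fits.
The only vehicle still possible for house 3 is scooter.
The person who drives a coupe is narrowed to house 1 or 2; consider each.
Placing it in house 1 leads to a contradiction, so it's in house 2.
By clue 3, the person who makes fudge is in house 3.
That leaves van as the vehicle for house 1.
That leaves pie as the dessert for house 2.
So: house 1 = opal/van/donuts, house 2 = peridot/coupe/pie, house 3 = emerald/scooter/fudge.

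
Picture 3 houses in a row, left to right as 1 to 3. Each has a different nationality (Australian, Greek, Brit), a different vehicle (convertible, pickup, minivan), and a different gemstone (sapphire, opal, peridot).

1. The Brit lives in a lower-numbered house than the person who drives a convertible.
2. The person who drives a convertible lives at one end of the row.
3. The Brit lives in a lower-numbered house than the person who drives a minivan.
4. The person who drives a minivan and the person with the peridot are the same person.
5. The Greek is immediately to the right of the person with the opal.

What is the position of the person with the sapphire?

By clue 2, the person who drives a convertible is in house 3.
House 1 vehicle: only pickup fits.
So house 2 gets minivan for vehicle.
From clue 3, the Brit must be in house 1.
The person with the peridot is in house 2 (clue 4).
So house 3 gets sapphire for gemstone.
From clue 5, the Greek must be in house 2.
That leaves Australian as the nationality for house 3.
That leaves opal as the gemstone for house 1.
So: house 1 = Brit/pickup/opal, house 2 = Greek/minivan/peridot, house 3 = Australian/convertible/sapphire.

3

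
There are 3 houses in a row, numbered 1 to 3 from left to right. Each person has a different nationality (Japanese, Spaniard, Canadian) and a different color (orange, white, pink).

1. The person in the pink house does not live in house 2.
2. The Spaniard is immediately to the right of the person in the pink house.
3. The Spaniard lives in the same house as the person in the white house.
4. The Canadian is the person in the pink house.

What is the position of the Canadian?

1

Clue 2 places the Spaniard in house 2.
From clue 2, the person in the pink house must be in house 1.
Clue 3: the person in the white house is in house 2.
Clue 4: the Canadian is in house 1.
House 3 nationality: only Japanese fits.
So house 3 gets orange for color.
So: house 1 = Canadian/pink, house 2 = Spaniard/white, house 3 = Japanese/orange.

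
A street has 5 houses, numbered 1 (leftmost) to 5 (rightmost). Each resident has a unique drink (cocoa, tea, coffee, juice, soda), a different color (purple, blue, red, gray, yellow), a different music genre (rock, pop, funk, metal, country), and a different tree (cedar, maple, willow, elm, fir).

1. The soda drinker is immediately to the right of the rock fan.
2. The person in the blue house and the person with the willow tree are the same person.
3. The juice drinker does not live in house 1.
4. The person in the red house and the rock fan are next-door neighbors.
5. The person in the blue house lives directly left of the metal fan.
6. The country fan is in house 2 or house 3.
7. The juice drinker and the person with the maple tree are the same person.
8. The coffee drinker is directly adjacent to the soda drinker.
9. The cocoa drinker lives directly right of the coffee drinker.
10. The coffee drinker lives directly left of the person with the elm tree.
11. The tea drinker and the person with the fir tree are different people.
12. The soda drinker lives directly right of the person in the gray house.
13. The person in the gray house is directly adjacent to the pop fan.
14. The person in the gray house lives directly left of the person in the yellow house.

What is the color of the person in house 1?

red

The country fan is narrowed to house 2 or 3; consider each.
Placing it in house 2 leads to a contradiction, so it's in house 3.
The soda drinker is narrowed to house 2 or 3 or 5; consider each.
Placing it in house 2 and house 5 leads to a contradiction, so it's in house 3.
Clue 1: the rock fan is in house 2.
Clue 12 places the person in the gray house in house 2.
By clue 13, the pop fan is in house 1.
By clue 14, the person in the yellow house is in house 3.
The only drink still possible for house 1 is tea.
That leaves purple as the color for house 5.
By clue 5, the person in the blue house is in house 4.
Clue 5: the metal fan is in house 5.
Clue 9: the coffee drinker is in house 4.
The person with the elm tree is in house 5 (clue 10).
House 2's drink must be juice (nothing else left).
House 5 drink: only cocoa fits.
That leaves red as the color for house 1.
The only music genre still possible for house 4 is funk.
Clue 2: the person with the willow tree is in house 4.
By clue 7, the person with the maple tree is in house 2.
That leaves cedar as the tree for house 1.
House 3's tree must be fir (nothing else left).
So: house 1 = tea/red/pop/cedar, house 2 = juice/gray/rock/maple, house 3 = soda/yellow/country/fir, house 4 = coffee/blue/funk/willow, house 5 = cocoa/purple/metal/elm.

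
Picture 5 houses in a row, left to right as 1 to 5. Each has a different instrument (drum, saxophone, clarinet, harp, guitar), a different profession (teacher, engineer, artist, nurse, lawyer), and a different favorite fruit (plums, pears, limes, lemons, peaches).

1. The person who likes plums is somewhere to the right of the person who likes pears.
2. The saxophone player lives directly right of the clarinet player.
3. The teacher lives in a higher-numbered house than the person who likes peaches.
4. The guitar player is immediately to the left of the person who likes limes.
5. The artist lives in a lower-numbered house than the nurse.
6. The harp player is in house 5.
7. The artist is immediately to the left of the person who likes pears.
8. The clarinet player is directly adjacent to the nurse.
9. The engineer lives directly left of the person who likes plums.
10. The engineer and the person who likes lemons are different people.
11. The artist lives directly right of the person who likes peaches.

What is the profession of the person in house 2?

artist

From clue 6, the harp player must be in house 5.
House 1's profession must be lawyer (nothing else left).
That leaves teacher as the profession for house 5.
The only profession still possible for house 2 is artist.
By clue 7, the person who likes pears is in house 3.
Clue 11 places the person who likes peaches in house 1.
The clarinet player is narrowed to house 2 or 3; consider each.
Placing it in house 2 leads to a contradiction, so it's in house 3.
The saxophone player is in house 4 (clue 2).
From clue 8, the nurse must be in house 4.
So house 1 gets guitar for instrument.
House 2's instrument must be drum (nothing else left).
House 3 profession: only engineer fits.
From clue 4, the person who likes limes must be in house 2.
By clue 9, the person who likes plums is in house 4.
That leaves lemons as the favorite fruit for house 5.
So: house 1 = guitar/lawyer/peaches, house 2 = drum/artist/limes, house 3 = clarinet/engineer/pears, house 4 = saxophone/nurse/plums, house 5 = harp/teacher/lemons.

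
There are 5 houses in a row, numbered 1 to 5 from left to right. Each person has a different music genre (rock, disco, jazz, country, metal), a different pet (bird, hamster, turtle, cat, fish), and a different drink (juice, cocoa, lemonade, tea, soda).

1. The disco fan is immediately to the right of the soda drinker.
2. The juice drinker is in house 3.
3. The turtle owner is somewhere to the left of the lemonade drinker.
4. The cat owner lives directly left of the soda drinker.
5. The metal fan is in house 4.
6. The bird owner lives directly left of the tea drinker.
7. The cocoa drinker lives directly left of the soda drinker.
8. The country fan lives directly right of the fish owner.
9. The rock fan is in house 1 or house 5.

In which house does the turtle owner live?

2

The juice drinker is in house 3 (clue 2).
By clue 5, the metal fan is in house 4.
The only pet still possible for house 5 is hamster.
That leaves cocoa as the drink for house 1.
Clue 7 places the soda drinker in house 2.
Clue 1: the disco fan is in house 3.
From clue 4, the cat owner must be in house 1.
Clue 8: the country fan is in house 5.
From clue 8, the fish owner must be in house 4.
So house 2 gets jazz for music genre.
So house 2 gets turtle for pet.
House 3 pet: only bird fits.
From clue 6, the tea drinker must be in house 4.
That leaves rock as the music genre for house 1.
So house 5 gets lemonade for drink.
So: house 1 = rock/cat/cocoa, house 2 = jazz/turtle/soda, house 3 = disco/bird/juice, house 4 = metal/fish/tea, house 5 = country/hamster/lemonade.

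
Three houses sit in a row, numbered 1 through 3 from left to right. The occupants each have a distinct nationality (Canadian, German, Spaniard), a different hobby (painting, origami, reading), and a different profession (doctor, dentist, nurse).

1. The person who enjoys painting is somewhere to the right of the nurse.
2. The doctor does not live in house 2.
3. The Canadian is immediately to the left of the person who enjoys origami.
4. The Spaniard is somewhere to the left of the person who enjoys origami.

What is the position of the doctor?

House 3 nationality: only German fits.
House 1 hobby: only reading fits.
The Canadian is narrowed to house 1 or 2; consider each.
Placing it in house 1 leads to a contradiction, so it's in house 2.
From clue 3, the person who enjoys origami must be in house 3.
House 1 nationality: only Spaniard fits.
House 2's hobby must be painting (nothing else left).
By clue 1, the nurse is in house 1.
So house 2 gets dentist for profession.
So house 3 gets doctor for profession.
So: house 1 = Spaniard/reading/nurse, house 2 = Canadian/painting/dentist, house 3 = German/origami/doctor.

3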